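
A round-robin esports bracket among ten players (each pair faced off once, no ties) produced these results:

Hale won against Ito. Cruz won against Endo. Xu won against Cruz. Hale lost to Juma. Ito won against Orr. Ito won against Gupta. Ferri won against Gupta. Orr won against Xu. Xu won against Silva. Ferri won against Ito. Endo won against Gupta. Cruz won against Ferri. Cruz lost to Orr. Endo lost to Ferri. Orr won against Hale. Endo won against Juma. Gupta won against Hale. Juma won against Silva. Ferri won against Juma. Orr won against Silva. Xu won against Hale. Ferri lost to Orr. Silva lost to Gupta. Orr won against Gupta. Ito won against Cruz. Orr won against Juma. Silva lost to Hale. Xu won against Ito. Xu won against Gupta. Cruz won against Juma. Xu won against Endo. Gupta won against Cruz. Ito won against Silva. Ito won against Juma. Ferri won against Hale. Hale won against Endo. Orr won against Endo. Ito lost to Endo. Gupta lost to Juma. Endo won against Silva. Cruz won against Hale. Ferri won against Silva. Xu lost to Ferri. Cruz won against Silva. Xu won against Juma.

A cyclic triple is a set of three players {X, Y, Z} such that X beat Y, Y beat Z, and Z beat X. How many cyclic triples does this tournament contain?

Win totals: Cruz 5, Xu 7, Juma 3, Ito 5, Silva 0, Endo 4, Orr 8, Gupta 3, Ferri 7, Hale 3.
A player with w wins dominates both others in C(w,2) triples; summing gives 10 + 21 + 3 + 10 + 0 + 6 + 28 + 3 + 21 + 3 = 105 transitive triples.
Total triples C(10,3) = 120, so cyclic triples = 120 − 105 = 15.

15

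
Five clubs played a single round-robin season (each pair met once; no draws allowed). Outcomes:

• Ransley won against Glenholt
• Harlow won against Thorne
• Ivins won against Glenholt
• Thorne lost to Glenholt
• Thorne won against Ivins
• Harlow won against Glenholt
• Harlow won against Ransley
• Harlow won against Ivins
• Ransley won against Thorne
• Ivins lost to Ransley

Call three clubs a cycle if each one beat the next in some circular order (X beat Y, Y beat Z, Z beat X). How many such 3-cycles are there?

Of the C(5,3) = 10 triples, the cyclic ones are: {Ivins, Glenholt, Thorne}.
That is 1.

1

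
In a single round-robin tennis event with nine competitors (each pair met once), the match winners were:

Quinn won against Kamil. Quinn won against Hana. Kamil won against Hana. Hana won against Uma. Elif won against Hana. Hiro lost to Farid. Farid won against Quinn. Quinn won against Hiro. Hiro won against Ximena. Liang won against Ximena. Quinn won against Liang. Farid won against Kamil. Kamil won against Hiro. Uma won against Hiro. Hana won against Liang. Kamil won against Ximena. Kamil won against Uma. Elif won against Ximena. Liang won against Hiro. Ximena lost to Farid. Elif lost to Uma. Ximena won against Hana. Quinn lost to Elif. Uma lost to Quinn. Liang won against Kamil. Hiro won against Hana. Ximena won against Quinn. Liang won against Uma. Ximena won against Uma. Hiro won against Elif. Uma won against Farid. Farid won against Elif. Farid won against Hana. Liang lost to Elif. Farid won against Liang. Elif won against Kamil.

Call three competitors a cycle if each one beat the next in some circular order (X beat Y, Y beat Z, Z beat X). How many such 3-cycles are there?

21

Win totals: Hiro 3, Farid 7, Kamil 4, Ximena 3, Uma 3, Quinn 5, Liang 4, Hana 2, Elif 5.
A competitor with w wins dominates both others in C(w,2) triples; summing gives 3 + 21 + 6 + 3 + 3 + 10 + 6 + 1 + 10 = 63 transitive triples.
Total triples C(9,3) = 84, so cyclic triples = 84 − 63 = 21.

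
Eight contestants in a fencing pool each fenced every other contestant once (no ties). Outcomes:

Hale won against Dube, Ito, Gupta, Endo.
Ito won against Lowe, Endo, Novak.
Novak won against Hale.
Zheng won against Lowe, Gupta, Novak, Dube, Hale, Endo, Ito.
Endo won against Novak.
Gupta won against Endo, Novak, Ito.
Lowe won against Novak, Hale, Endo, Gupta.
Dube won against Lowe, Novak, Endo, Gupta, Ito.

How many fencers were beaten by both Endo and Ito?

1

Endo beat: Novak.
Ito beat: Novak, Lowe, Endo.
Both beat: Novak — 1.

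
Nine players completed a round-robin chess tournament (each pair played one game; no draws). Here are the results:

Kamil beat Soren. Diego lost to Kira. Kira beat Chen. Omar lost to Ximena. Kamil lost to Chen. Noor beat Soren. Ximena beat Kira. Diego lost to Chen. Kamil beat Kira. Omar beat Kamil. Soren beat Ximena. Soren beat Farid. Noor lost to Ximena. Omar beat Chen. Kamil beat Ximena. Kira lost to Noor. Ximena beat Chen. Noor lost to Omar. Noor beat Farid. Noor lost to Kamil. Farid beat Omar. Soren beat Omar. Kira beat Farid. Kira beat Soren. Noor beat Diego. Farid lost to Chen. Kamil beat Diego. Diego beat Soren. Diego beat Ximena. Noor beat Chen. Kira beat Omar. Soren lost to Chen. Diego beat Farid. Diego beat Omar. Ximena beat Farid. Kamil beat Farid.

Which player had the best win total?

Win totals: Kira 5, Omar 3, Ximena 5, Noor 5, Diego 4, Chen 4, Soren 3, Farid 1, Kamil 6.
Kamil leads with 6 wins (next highest: 5).

Kamil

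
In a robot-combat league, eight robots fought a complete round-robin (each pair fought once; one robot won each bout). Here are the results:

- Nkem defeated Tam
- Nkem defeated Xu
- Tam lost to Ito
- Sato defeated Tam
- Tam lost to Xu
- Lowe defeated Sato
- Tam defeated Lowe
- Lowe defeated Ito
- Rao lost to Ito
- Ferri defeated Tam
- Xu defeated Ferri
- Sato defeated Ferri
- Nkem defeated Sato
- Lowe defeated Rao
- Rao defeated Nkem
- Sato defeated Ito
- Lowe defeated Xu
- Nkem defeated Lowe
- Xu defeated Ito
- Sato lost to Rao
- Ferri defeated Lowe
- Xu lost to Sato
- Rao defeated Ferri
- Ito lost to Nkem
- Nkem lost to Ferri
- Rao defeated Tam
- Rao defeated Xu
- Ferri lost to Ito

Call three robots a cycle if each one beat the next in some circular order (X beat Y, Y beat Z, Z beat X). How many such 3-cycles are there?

Win totals: Tam 1, Sato 4, Lowe 4, Xu 3, Ferri 3, Nkem 5, Rao 5, Ito 3.
A robot with w wins dominates both others in C(w,2) triples; summing gives 0 + 6 + 6 + 3 + 3 + 10 + 10 + 3 = 41 transitive triples.
Total triples C(8,3) = 56, so cyclic triples = 56 − 41 = 15.

15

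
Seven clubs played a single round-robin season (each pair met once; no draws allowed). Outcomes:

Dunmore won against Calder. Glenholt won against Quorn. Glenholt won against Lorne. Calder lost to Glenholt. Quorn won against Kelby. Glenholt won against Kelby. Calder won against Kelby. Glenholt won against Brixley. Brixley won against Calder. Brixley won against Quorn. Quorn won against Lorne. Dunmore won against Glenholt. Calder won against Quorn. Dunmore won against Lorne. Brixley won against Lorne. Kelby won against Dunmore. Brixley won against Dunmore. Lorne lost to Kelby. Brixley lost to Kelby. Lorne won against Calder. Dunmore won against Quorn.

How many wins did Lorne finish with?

1

Lorne's results: beat Calder; lost to Kelby, Quorn, Dunmore, Brixley, Glenholt.
That is 1 win.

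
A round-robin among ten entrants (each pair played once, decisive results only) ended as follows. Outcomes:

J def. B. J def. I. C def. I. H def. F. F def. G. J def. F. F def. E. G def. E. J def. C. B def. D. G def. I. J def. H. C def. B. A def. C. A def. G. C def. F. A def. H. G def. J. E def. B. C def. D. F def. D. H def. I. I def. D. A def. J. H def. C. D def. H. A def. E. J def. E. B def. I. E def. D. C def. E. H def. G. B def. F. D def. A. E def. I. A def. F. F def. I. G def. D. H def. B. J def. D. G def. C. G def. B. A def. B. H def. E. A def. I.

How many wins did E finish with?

3

E's results: beat B, D, I; lost to A, C, F, G, H, J.
That is 3 wins.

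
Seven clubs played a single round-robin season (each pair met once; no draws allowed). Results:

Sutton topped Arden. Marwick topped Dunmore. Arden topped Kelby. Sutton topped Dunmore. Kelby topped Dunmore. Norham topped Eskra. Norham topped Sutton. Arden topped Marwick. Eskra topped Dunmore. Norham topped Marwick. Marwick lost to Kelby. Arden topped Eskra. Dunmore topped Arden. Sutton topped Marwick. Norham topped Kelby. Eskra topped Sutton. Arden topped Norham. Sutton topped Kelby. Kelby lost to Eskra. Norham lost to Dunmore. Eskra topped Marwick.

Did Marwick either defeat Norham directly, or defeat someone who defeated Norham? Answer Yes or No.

Marwick did not beat Norham directly.
Marwick beat Dunmore. Of those, Dunmore beat Norham.

Yes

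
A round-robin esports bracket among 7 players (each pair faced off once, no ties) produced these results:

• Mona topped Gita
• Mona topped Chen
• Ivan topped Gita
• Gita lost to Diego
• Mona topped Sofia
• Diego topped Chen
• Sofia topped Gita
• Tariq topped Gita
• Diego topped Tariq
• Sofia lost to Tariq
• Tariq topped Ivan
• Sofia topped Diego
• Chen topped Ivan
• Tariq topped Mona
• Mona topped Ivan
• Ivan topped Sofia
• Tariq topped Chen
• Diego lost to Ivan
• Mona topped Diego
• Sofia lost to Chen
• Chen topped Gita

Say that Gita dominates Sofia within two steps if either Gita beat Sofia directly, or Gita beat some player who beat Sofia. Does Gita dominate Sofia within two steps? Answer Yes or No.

No

Gita did not beat Sofia directly.
Gita beat no one, so there is no intermediate player.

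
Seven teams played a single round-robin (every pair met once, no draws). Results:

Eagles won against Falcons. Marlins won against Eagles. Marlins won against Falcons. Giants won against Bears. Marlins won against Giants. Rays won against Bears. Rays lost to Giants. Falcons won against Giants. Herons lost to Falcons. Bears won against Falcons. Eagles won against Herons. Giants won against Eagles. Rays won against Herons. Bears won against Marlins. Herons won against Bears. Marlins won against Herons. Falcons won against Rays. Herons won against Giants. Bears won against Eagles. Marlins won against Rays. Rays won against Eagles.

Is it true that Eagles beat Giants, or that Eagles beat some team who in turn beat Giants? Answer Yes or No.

Eagles did not beat Giants directly.
Eagles beat Falcons, Herons. Of those, Falcons beat Giants.

Yes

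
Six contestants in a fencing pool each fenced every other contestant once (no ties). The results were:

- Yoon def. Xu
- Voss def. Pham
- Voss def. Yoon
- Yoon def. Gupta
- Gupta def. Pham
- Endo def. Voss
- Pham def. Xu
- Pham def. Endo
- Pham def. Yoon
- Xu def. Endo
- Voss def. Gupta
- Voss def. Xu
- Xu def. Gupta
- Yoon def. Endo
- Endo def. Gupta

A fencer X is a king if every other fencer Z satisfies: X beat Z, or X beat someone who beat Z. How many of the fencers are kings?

4

Yoon reaches everyone (king).
Endo reaches everyone (king).
Voss reaches everyone (king).
Pham reaches everyone (king).
Xu cannot reach Yoon in two steps.
Gupta cannot reach Voss in two steps.
Kings: Yoon, Endo, Voss, Pham — 4.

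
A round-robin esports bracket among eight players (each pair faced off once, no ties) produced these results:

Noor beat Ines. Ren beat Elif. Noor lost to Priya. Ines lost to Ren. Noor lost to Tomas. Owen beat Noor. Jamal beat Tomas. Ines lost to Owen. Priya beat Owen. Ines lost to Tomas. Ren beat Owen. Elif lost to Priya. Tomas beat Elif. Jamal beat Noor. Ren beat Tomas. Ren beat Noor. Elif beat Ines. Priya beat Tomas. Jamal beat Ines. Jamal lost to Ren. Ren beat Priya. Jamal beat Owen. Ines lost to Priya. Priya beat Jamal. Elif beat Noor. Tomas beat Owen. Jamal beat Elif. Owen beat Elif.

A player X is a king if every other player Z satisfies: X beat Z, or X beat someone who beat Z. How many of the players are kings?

Jamal cannot reach Priya, Ren in two steps.
Tomas cannot reach Jamal, Priya, Ren in two steps.
Ines cannot reach Jamal, Tomas, Priya, Ren, Noor, Owen, Elif in two steps.
Priya cannot reach Ren in two steps.
Ren reaches everyone (king).
Noor cannot reach Jamal, Tomas, Priya, Ren, Owen, Elif in two steps.
Owen cannot reach Jamal, Tomas, Priya, Ren in two steps.
Elif cannot reach Jamal, Tomas, Priya, Ren, Owen in two steps.
Kings: Ren — 1.

1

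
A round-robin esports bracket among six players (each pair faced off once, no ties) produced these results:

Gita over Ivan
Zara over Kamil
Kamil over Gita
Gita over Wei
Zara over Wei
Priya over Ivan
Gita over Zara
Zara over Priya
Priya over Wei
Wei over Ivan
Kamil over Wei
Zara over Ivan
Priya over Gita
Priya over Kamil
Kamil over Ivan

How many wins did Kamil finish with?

3

Kamil's results: beat Gita, Ivan, Wei; lost to Priya, Zara.
That is 3 wins.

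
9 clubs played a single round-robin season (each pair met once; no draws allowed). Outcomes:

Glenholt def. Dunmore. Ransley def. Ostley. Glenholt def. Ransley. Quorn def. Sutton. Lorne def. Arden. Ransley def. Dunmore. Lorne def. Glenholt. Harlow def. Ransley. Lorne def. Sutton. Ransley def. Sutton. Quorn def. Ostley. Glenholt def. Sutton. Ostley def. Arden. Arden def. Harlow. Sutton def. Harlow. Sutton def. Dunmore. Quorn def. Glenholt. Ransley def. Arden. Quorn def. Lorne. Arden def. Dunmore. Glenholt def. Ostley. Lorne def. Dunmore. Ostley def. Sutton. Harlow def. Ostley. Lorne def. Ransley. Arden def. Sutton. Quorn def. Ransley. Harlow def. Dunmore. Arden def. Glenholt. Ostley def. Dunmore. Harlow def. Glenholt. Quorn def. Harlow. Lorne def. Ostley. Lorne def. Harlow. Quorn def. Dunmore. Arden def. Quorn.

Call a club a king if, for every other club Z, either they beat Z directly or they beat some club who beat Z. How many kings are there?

3

Harlow cannot reach Quorn, Lorne in two steps.
Sutton cannot reach Quorn, Arden, Lorne in two steps.
Ostley cannot reach Ransley, Lorne in two steps.
Quorn reaches everyone (king).
Dunmore cannot reach Harlow, Sutton, Ostley, Quorn, Arden, Glenholt, Ransley, Lorne in two steps.
Arden reaches everyone (king).
Glenholt cannot reach Quorn, Lorne in two steps.
Ransley cannot reach Lorne in two steps.
Lorne reaches everyone (king).
Kings: Quorn, Arden, Lorne — 3.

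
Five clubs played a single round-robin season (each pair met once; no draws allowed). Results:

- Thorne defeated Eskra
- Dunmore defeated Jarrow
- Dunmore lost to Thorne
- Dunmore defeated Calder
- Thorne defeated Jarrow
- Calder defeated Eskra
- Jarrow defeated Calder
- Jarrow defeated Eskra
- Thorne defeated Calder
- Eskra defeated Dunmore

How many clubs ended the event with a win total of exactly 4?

1

Win totals: Dunmore 2, Calder 1, Eskra 1, Thorne 4, Jarrow 2.
Exactly 4: Thorne — 1 club.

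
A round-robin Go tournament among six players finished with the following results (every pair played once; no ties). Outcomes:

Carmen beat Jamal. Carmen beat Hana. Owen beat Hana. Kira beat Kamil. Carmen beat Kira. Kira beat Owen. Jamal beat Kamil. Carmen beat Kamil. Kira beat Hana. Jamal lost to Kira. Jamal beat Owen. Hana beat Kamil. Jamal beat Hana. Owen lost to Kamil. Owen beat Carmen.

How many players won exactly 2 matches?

Win totals: Hana 1, Owen 2, Jamal 3, Carmen 4, Kira 4, Kamil 1.
Exactly 2: Owen — 1 player.

1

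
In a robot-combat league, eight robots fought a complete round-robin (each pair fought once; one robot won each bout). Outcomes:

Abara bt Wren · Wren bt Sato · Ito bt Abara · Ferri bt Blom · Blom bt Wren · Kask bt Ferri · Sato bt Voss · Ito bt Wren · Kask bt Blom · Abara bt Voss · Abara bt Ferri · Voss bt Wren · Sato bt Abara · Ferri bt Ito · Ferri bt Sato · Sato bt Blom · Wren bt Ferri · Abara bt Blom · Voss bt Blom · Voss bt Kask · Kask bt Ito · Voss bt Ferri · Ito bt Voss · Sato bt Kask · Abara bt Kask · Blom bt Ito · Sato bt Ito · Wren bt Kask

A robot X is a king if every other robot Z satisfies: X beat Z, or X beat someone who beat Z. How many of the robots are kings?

Blom reaches everyone (king).
Sato reaches everyone (king).
Voss cannot reach Abara in two steps.
Ferri reaches everyone (king).
Abara reaches everyone (king).
Ito reaches everyone (king).
Kask reaches everyone (king).
Wren reaches everyone (king).
Kings: Blom, Sato, Ferri, Abara, Ito, Kask, Wren — 7.

7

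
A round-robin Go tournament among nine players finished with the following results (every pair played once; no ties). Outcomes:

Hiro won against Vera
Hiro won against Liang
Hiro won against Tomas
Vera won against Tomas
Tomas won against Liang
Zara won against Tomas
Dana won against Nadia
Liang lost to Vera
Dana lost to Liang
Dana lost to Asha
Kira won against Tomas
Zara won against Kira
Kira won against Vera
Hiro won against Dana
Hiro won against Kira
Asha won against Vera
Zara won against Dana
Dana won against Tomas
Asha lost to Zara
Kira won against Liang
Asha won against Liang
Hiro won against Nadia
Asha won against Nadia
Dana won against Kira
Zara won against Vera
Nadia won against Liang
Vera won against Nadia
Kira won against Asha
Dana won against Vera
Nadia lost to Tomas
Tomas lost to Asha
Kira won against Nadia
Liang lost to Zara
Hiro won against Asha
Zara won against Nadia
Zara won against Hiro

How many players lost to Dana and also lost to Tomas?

1

Dana beat: Kira, Vera, Nadia, Tomas.
Tomas beat: Liang, Nadia.
Both beat: Nadia — 1.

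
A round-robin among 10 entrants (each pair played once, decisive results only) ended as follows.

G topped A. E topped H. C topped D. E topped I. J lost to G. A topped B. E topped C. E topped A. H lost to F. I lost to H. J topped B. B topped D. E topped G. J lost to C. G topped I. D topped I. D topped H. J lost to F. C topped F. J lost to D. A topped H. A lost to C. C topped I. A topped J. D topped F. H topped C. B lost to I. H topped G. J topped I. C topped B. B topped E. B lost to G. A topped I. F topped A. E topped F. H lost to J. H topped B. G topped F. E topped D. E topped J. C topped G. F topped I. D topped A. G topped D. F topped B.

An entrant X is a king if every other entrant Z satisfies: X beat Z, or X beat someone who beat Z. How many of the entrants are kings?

A cannot reach F in two steps.
B reaches everyone (king).
C reaches everyone (king).
D cannot reach E in two steps.
E reaches everyone (king).
F reaches everyone (king).
G cannot reach C in two steps.
H reaches everyone (king).
I cannot reach A, C, F, G, H, J in two steps.
J cannot reach A, F in two steps.
Kings: B, C, E, F, H — 5.

5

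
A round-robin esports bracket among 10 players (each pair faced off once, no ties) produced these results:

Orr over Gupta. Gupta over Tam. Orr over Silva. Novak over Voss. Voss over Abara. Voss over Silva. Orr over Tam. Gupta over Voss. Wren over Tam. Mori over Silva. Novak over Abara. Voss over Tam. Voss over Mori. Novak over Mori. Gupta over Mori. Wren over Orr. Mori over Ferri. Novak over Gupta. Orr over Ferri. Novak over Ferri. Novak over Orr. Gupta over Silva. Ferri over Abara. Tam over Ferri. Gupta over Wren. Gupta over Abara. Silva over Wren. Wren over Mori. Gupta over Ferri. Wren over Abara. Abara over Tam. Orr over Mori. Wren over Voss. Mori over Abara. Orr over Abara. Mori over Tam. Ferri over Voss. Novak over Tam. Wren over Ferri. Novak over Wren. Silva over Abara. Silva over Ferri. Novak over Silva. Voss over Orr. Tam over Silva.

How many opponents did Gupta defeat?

Gupta's results: beat Mori, Ferri, Tam, Wren, Silva, Voss, Abara; lost to Orr, Novak.
That is 7 wins.

7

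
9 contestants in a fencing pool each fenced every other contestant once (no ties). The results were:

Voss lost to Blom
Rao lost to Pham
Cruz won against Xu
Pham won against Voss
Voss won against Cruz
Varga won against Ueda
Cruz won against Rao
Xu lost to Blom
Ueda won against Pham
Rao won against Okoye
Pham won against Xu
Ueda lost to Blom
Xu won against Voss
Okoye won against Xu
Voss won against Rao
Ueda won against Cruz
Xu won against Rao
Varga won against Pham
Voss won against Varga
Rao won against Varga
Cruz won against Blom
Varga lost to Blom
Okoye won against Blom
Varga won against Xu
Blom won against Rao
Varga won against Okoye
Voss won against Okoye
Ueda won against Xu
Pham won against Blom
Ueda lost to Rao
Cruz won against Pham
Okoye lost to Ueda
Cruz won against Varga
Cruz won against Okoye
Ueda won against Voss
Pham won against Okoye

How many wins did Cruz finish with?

6

Cruz's results: beat Blom, Varga, Xu, Rao, Okoye, Pham; lost to Ueda, Voss.
That is 6 wins.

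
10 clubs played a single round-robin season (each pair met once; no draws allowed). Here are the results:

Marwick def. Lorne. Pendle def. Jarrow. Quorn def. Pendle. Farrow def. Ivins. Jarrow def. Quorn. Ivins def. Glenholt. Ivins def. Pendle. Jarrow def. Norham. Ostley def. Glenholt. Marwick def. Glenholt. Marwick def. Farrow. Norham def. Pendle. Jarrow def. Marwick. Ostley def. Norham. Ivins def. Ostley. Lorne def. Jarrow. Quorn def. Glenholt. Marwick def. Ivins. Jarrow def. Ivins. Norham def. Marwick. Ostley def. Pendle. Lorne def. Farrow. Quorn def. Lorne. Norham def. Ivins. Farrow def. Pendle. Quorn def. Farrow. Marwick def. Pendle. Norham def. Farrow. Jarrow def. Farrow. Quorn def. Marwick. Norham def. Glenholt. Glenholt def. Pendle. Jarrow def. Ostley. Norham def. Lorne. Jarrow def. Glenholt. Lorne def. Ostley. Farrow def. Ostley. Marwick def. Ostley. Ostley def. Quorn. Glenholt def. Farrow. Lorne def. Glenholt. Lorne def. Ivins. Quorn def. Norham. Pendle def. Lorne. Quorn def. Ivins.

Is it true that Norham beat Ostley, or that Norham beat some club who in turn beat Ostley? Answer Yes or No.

Norham did not beat Ostley directly.
Norham beat Lorne, Glenholt, Pendle, Marwick, Ivins, Farrow. Of those, Lorne beat Ostley.

Yes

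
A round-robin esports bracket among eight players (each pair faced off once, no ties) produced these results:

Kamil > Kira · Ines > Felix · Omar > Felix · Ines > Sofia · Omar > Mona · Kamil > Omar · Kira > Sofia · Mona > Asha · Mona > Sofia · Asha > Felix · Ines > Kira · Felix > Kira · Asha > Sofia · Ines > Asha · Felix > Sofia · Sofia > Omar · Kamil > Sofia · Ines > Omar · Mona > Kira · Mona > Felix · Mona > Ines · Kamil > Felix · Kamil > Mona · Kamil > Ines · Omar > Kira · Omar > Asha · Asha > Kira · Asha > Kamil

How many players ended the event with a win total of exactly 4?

2

Win totals: Asha 4, Kamil 6, Mona 5, Sofia 1, Ines 5, Kira 1, Felix 2, Omar 4.
Exactly 4: Asha, Omar — 2 players.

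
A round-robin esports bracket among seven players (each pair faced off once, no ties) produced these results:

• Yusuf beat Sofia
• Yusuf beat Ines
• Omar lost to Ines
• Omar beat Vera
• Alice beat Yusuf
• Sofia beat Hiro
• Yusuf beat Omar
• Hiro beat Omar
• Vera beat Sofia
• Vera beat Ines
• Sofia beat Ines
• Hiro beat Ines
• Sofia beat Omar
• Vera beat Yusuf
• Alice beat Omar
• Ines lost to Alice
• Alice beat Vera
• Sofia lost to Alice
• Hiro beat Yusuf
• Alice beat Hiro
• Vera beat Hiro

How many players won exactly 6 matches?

Win totals: Yusuf 3, Sofia 3, Alice 6, Ines 1, Hiro 3, Omar 1, Vera 4.
Exactly 6: Alice — 1 player.

1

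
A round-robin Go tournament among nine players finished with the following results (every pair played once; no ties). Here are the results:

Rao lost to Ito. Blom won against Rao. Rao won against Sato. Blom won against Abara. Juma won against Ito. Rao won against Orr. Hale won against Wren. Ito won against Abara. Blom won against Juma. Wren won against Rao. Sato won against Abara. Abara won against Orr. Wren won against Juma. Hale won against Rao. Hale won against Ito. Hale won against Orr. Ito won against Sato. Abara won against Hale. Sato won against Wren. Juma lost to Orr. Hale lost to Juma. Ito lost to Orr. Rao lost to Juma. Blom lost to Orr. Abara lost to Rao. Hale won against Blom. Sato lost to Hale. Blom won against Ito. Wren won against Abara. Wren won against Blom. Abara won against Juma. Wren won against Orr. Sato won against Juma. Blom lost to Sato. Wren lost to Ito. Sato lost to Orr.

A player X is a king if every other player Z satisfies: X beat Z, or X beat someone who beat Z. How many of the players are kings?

Sato reaches everyone (king).
Ito reaches everyone (king).
Wren reaches everyone (king).
Orr reaches everyone (king).
Abara reaches everyone (king).
Rao reaches everyone (king).
Blom reaches everyone (king).
Juma reaches everyone (king).
Hale reaches everyone (king).
Kings: Sato, Ito, Wren, Orr, Abara, Rao, Blom, Juma, Hale — 9.

9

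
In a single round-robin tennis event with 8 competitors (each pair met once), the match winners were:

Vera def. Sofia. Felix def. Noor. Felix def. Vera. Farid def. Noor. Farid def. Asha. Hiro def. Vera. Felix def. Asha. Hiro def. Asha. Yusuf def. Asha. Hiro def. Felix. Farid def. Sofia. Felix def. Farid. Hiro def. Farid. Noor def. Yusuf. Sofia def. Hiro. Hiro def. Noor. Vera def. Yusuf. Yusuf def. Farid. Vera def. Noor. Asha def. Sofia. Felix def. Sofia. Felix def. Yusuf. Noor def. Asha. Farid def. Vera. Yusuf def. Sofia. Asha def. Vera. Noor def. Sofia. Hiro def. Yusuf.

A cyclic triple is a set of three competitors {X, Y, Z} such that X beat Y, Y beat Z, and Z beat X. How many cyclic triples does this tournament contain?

10

Win totals: Noor 3, Vera 3, Hiro 6, Felix 6, Yusuf 3, Farid 4, Asha 2, Sofia 1.
A competitor with w wins dominates both others in C(w,2) triples; summing gives 3 + 3 + 15 + 15 + 3 + 6 + 1 + 0 = 46 transitive triples.
Total triples C(8,3) = 56, so cyclic triples = 56 − 46 = 10.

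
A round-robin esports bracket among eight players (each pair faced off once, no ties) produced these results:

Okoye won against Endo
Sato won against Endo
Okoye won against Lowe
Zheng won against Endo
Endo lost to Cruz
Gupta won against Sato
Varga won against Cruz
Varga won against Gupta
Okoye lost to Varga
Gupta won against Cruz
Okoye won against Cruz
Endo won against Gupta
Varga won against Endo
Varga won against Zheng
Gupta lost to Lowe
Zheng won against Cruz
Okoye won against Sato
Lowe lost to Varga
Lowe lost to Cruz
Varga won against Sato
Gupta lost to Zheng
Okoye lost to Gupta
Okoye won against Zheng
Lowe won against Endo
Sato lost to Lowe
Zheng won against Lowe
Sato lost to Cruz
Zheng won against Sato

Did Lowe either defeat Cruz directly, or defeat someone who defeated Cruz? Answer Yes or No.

Yes

Lowe did not beat Cruz directly.
Lowe beat Gupta, Sato, Endo. Of those, Gupta beat Cruz.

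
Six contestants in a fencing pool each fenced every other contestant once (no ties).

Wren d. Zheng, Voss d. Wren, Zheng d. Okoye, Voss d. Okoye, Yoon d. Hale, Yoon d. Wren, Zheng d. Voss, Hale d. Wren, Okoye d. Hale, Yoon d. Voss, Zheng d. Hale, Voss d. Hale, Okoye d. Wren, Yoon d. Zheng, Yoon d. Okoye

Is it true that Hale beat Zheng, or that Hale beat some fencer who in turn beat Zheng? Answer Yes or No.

Yes

Hale did not beat Zheng directly.
Hale beat Wren. Of those, Wren beat Zheng.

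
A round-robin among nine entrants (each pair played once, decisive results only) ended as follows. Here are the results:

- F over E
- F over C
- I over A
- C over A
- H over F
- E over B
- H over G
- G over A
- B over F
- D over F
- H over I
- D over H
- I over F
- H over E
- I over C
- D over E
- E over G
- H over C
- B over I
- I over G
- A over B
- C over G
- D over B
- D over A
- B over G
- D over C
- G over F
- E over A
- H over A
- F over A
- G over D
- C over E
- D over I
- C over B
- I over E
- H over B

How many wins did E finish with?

3

E's results: beat A, B, G; lost to C, D, F, H, I.
That is 3 wins.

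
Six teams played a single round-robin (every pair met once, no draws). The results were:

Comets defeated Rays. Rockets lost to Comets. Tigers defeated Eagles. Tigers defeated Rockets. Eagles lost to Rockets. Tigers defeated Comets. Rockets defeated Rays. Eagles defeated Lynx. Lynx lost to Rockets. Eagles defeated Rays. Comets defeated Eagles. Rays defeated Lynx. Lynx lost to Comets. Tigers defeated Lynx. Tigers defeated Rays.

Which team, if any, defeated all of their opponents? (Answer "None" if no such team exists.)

Tigers has 5 wins out of 5 opponents — a perfect record.

Tigers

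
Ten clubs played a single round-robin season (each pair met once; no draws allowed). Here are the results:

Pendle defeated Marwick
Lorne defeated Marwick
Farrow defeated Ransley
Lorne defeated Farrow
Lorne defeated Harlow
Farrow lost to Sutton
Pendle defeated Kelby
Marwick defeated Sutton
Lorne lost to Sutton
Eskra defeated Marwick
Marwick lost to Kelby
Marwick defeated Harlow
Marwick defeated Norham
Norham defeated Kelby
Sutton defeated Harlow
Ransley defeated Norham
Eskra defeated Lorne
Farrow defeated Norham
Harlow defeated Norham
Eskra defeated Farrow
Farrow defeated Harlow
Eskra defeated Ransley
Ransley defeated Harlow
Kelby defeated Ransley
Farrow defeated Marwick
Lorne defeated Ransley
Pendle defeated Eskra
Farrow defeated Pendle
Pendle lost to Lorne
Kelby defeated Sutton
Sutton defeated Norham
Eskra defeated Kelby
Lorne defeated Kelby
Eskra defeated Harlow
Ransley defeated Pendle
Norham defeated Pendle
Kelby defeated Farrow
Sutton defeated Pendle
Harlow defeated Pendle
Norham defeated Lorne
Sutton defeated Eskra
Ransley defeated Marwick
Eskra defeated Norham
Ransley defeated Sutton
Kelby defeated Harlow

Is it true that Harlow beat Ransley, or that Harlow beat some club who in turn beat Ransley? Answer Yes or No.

Harlow did not beat Ransley directly.
Harlow beat Norham, Pendle, but each of them lost to Ransley. No two-step path.

No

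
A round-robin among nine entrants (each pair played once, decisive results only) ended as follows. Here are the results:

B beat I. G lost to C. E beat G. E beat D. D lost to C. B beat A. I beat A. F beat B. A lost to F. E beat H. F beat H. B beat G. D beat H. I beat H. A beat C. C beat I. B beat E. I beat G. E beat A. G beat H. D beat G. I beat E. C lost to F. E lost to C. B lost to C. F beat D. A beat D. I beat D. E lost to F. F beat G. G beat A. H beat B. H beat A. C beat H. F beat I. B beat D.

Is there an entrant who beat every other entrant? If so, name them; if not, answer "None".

F has 8 wins out of 8 opponents — a perfect record.

F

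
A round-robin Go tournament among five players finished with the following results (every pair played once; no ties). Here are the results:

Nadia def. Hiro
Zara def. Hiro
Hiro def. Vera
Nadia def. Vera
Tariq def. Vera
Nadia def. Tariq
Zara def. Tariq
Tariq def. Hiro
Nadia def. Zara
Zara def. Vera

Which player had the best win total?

Nadia

Win totals: Hiro 1, Vera 0, Zara 3, Tariq 2, Nadia 4.
Nadia leads with 4 wins (next highest: 3).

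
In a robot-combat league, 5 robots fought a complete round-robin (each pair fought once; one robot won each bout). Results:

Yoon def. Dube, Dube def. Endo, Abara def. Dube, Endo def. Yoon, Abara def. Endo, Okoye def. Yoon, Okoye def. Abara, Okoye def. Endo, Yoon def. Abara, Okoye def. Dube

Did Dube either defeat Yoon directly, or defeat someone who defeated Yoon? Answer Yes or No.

Dube did not beat Yoon directly.
Dube beat Endo. Of those, Endo beat Yoon.

Yes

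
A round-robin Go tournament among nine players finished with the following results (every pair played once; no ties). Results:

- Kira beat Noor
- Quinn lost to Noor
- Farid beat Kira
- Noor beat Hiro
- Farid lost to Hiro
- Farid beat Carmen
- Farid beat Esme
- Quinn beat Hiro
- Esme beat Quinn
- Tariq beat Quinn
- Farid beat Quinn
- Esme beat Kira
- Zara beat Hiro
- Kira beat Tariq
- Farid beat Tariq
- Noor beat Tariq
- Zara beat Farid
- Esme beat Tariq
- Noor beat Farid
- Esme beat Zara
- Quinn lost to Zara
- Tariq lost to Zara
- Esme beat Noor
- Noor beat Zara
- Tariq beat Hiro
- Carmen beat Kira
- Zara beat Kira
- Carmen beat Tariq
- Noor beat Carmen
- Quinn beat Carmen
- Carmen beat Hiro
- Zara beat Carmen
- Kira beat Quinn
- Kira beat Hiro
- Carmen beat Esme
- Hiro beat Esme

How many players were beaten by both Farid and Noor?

3

Farid beat: Esme, Carmen, Kira, Quinn, Tariq.
Noor beat: Carmen, Hiro, Zara, Quinn, Farid, Tariq.
Both beat: Carmen, Quinn, Tariq — 3.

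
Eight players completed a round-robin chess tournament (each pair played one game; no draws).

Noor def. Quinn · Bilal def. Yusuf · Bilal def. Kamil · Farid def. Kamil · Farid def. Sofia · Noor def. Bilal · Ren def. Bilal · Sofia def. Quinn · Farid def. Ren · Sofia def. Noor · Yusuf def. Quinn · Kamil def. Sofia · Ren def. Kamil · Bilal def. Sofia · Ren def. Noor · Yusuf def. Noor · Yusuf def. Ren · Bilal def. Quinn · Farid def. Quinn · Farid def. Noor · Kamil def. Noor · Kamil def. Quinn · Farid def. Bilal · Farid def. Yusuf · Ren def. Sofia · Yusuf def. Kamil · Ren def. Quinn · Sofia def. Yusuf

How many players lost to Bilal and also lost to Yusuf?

2

Bilal beat: Sofia, Yusuf, Quinn, Kamil.
Yusuf beat: Noor, Ren, Quinn, Kamil.
Both beat: Quinn, Kamil — 2.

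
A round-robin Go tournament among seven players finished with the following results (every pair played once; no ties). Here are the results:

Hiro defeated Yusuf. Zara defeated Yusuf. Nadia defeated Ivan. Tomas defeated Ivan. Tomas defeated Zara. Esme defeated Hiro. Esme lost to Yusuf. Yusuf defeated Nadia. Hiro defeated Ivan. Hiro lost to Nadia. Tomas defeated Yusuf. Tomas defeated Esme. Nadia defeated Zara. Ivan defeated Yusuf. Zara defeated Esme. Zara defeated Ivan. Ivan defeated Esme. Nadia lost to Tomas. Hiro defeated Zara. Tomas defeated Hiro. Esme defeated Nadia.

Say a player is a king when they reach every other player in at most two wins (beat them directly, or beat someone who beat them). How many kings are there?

1

Ivan cannot reach Tomas, Zara in two steps.
Tomas reaches everyone (king).
Yusuf cannot reach Tomas in two steps.
Nadia cannot reach Tomas in two steps.
Esme cannot reach Tomas in two steps.
Hiro cannot reach Tomas in two steps.
Zara cannot reach Tomas in two steps.
Kings: Tomas — 1.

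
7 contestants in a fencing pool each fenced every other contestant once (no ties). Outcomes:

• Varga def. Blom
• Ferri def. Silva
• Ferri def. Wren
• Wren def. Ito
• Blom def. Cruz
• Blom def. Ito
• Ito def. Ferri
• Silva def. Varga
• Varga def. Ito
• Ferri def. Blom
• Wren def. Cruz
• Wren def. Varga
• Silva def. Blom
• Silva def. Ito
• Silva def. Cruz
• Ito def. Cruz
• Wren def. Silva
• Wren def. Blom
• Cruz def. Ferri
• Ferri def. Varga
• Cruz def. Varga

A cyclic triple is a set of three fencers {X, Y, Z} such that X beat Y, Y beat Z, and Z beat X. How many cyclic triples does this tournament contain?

9

Win totals: Cruz 2, Varga 2, Blom 2, Ito 2, Silva 4, Wren 5, Ferri 4.
A fencer with w wins dominates both others in C(w,2) triples; summing gives 1 + 1 + 1 + 1 + 6 + 10 + 6 = 26 transitive triples.
Total triples C(7,3) = 35, so cyclic triples = 35 − 26 = 9.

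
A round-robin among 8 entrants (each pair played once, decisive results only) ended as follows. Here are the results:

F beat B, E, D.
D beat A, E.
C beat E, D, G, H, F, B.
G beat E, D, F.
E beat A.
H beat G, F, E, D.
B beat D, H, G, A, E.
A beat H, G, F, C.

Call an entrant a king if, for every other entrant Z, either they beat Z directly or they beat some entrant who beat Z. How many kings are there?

3

A reaches everyone (king).
B reaches everyone (king).
C reaches everyone (king).
D cannot reach B in two steps.
E cannot reach B, D in two steps.
F cannot reach C in two steps.
G cannot reach C, H in two steps.
H cannot reach C in two steps.
Kings: A, B, C — 3.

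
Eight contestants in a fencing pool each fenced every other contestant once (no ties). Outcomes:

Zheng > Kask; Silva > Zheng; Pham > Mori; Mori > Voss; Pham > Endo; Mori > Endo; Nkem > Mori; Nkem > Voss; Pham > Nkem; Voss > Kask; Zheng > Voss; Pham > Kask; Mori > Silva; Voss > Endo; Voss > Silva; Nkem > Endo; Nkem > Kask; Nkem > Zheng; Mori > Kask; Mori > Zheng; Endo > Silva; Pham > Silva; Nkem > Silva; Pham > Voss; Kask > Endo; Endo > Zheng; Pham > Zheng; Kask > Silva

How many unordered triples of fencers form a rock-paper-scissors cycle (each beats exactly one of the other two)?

Win totals: Endo 2, Silva 1, Mori 5, Nkem 6, Voss 3, Kask 2, Zheng 2, Pham 7.
A fencer with w wins dominates both others in C(w,2) triples; summing gives 1 + 0 + 10 + 15 + 3 + 1 + 1 + 21 = 52 transitive triples.
Total triples C(8,3) = 56, so cyclic triples = 56 − 52 = 4.

4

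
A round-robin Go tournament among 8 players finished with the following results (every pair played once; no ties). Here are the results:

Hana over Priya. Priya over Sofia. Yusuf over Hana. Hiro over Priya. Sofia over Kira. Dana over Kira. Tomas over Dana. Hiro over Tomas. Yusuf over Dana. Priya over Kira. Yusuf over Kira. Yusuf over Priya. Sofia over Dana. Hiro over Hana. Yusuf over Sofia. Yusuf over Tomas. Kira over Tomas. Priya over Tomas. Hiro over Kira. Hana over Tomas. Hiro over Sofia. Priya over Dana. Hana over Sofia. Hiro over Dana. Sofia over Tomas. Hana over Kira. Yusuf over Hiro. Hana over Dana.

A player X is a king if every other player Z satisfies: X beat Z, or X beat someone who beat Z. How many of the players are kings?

Yusuf reaches everyone (king).
Kira cannot reach Yusuf, Hana, Hiro, Sofia, Priya in two steps.
Hana cannot reach Yusuf, Hiro in two steps.
Dana cannot reach Yusuf, Hana, Hiro, Sofia, Priya in two steps.
Hiro cannot reach Yusuf in two steps.
Sofia cannot reach Yusuf, Hana, Hiro, Priya in two steps.
Priya cannot reach Yusuf, Hana, Hiro in two steps.
Tomas cannot reach Yusuf, Hana, Hiro, Sofia, Priya in two steps.
Kings: Yusuf — 1.

1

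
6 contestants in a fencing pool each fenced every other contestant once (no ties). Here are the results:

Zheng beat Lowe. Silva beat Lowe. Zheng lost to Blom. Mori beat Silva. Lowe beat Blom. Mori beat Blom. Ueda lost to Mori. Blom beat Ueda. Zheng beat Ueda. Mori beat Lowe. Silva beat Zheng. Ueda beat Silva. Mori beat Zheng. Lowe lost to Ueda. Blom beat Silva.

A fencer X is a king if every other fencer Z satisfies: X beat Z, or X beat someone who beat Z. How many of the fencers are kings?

Zheng cannot reach Mori in two steps.
Mori reaches everyone (king).
Blom cannot reach Mori in two steps.
Ueda cannot reach Mori in two steps.
Lowe cannot reach Mori in two steps.
Silva cannot reach Mori in two steps.
Kings: Mori — 1.

1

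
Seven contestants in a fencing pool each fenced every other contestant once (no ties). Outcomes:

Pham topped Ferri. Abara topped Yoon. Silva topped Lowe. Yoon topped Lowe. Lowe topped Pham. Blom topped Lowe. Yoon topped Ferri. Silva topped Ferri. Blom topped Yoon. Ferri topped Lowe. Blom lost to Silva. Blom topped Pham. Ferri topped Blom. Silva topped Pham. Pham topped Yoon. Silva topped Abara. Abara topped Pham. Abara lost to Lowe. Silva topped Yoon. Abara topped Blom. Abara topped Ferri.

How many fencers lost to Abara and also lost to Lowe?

1

Abara beat: Blom, Yoon, Pham, Ferri.
Lowe beat: Abara, Pham.
Both beat: Pham — 1.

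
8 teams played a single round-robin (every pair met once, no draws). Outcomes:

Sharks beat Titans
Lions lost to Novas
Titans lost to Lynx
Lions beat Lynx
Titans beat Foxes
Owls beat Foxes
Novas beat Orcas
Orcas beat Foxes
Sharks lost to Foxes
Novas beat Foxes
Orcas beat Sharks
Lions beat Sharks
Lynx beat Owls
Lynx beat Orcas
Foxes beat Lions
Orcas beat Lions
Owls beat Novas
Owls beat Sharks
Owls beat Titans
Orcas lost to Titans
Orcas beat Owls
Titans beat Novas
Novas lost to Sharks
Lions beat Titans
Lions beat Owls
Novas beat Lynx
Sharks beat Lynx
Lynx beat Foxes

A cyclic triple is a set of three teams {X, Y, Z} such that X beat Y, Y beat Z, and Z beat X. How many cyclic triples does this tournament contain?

Win totals: Novas 4, Titans 3, Lions 4, Owls 4, Sharks 3, Foxes 2, Lynx 4, Orcas 4.
A team with w wins dominates both others in C(w,2) triples; summing gives 6 + 3 + 6 + 6 + 3 + 1 + 6 + 6 = 37 transitive triples.
Total triples C(8,3) = 56, so cyclic triples = 56 − 37 = 19.

19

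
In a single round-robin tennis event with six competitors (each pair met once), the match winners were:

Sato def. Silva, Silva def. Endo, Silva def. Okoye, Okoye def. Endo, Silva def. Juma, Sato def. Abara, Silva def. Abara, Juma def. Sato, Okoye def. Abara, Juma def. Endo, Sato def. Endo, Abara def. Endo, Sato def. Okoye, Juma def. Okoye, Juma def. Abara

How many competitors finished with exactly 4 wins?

3

Win totals: Juma 4, Abara 1, Sato 4, Silva 4, Okoye 2, Endo 0.
Exactly 4: Juma, Sato, Silva — 3 competitors.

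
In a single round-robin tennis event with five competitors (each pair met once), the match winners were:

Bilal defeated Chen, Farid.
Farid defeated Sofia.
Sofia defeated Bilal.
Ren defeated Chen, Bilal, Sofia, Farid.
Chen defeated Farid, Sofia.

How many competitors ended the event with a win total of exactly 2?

Win totals: Farid 1, Chen 2, Ren 4, Sofia 1, Bilal 2.
Exactly 2: Chen, Bilal — 2 competitors.

2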